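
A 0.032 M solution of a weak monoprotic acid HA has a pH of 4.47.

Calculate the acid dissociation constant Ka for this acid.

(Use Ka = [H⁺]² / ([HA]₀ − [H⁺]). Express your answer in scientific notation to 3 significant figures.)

[H⁺] = 10^(−pH) = 10^(−4.47) = 3.388e-05 M. For HA ⇌ H⁺ + A⁻, Ka = [H⁺][A⁻]/[HA] = [H⁺]² / ([HA]₀ − [H⁺]) = (3.388e-05)² / (0.032 − 3.388e-05) = 3.59e-08.

K_a = 3.59e-08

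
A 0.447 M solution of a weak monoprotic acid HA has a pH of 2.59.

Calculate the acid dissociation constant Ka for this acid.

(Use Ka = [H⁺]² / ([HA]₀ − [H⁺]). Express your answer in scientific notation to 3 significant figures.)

[H⁺] = 10^(−pH) = 10^(−2.59) = 2.570e-03 M. For HA ⇌ H⁺ + A⁻, Ka = [H⁺][A⁻]/[HA] = [H⁺]² / ([HA]₀ − [H⁺]) = (2.570e-03)² / (0.447 − 2.570e-03) = 1.49e-05.

K_a = 1.49e-05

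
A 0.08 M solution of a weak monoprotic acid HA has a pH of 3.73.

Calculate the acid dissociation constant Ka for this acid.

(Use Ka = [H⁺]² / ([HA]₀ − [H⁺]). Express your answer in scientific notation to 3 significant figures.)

[H⁺] = 10^(−pH) = 10^(−3.73) = 1.862e-04 M. For HA ⇌ H⁺ + A⁻, Ka = [H⁺][A⁻]/[HA] = [H⁺]² / ([HA]₀ − [H⁺]) = (1.862e-04)² / (0.08 − 1.862e-04) = 4.34e-07.

K_a = 4.34e-07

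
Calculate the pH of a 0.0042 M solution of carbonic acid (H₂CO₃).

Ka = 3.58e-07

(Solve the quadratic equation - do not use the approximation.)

x² + Ka×x - Ka×C = 0. Using quadratic formula: [H⁺] = 3.8598e-05

pH = 4.41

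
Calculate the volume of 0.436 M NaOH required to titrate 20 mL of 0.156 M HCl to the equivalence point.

At equivalence: moles acid = moles base. moles HCl = 0.156 × 20/1000 = 0.00312 mol. V_base = moles / 0.436 × 1000 = 7.2 mL.

V_{base} = 7.2 mL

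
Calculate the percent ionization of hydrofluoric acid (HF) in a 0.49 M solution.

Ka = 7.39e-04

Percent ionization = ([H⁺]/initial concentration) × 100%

Using Ka equilibrium: x² + Ka×x - Ka×C = 0. Solving: [H⁺] = 1.8663e-02. Percent = (1.8663e-02/0.49) × 100

Percent ionization = 3.81%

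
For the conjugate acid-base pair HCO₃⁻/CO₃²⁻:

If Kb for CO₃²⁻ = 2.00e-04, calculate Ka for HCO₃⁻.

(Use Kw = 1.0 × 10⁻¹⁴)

For a conjugate pair Ka × Kb = Kw, so Ka = Kw/Kb = 1.0 × 10⁻¹⁴ / 2.00e-04 = 5.00e-11.

K_a = 5.00e-11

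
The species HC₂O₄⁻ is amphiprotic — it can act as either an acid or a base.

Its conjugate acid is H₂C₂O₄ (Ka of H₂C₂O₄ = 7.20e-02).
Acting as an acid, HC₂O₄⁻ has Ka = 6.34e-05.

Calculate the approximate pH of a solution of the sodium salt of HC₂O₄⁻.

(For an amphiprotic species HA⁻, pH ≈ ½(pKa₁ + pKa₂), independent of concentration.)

pKa₁ = -log(7.20e-02) = 1.14; pKa₂ = -log(6.34e-05) = 4.20. For an amphiprotic species, pH ≈ ½(pKa₁ + pKa₂) = ½(1.14 + 4.20) = 2.67.

pH = 2.67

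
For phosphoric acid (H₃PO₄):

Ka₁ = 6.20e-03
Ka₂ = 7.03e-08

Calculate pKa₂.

pKa₂ = -log(Ka₂) = -log(7.03e-08) = 7.15.

pK_{a2} = 7.15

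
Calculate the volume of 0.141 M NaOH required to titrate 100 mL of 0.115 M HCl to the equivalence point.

At equivalence: moles acid = moles base. moles HCl = 0.115 × 100/1000 = 0.0115 mol. V_base = moles / 0.141 × 1000 = 81.6 mL.

V_{base} = 81.6 mL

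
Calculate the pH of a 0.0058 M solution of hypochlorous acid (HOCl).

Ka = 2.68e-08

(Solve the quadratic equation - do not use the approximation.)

x² + Ka×x - Ka×C = 0. Using quadratic formula: [H⁺] = 1.2454e-05

pH = 4.90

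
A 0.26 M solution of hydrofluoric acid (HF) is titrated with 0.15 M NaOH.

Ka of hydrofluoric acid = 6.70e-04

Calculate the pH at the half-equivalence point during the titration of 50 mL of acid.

At half-equivalence [HA] = [A⁻], so Henderson-Hasselbalch gives pH = pKa = -log(6.70e-04) = 3.17.

pH = pKa = 3.17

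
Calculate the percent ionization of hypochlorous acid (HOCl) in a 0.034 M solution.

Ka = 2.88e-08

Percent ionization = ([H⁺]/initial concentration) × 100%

Using Ka equilibrium: x² + Ka×x - Ka×C = 0. Solving: [H⁺] = 3.1278e-05. Percent = (3.1278e-05/0.034) × 100

Percent ionization = 0.092%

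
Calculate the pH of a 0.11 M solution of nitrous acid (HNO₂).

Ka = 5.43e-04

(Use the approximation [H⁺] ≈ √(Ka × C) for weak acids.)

[H⁺] = √(Ka × C) = √(5.43e-04 × 0.11) = 7.7285e-03. pH = -log(7.7285e-03)

pH = 2.11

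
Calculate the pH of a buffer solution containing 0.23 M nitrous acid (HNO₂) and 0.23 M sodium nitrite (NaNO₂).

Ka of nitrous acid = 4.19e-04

pKa = -log(4.19e-04) = 3.38. pH = pKa + log([A⁻]/[HA]) = 3.38 + log(0.23/0.23)

pH = 3.38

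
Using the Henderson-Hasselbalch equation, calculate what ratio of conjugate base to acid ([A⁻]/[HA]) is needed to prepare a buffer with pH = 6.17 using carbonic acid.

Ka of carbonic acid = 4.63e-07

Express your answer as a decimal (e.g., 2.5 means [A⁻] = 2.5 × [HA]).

pKa = -log(4.63e-07) = 6.3344. pH = pKa + log([A⁻]/[HA]), so log([A⁻]/[HA]) = pH − pKa = 6.17 − 6.3344 = -0.1644. [A⁻]/[HA] = 10^(-0.1644) = 0.685

[A⁻]/[HA] = 0.685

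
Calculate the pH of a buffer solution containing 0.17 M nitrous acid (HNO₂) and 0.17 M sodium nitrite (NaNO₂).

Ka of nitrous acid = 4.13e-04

pKa = -log(4.13e-04) = 3.38. pH = pKa + log([A⁻]/[HA]) = 3.38 + log(0.17/0.17)

pH = 3.38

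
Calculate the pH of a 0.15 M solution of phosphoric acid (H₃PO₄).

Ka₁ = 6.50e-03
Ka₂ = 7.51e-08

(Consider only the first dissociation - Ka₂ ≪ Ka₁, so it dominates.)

First dissociation dominates. From Ka₁ = [H⁺][HA⁻]/[H₂A], x² + Ka₁·x − Ka₁·C = 0 with C = 0.15 M and Ka₁ = 6.50e-03. Solving: [H⁺] = (−Ka₁ + √(Ka₁² + 4·Ka₁·C)) / 2 = 2.8144e-02 M. pH = -log(2.8144e-02) = 1.55.

pH = 1.55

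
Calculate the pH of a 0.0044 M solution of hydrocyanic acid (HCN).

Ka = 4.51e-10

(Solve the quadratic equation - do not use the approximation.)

x² + Ka×x - Ka×C = 0. Using quadratic formula: [H⁺] = 1.4085e-06

pH = 5.85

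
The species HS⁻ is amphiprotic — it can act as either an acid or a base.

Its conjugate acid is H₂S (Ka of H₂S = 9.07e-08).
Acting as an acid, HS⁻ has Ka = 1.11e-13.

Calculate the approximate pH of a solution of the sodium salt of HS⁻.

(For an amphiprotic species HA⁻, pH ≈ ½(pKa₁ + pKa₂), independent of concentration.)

pKa₁ = -log(9.07e-08) = 7.04; pKa₂ = -log(1.11e-13) = 12.95. For an amphiprotic species, pH ≈ ½(pKa₁ + pKa₂) = ½(7.04 + 12.95) = 10.00.

pH = 10.00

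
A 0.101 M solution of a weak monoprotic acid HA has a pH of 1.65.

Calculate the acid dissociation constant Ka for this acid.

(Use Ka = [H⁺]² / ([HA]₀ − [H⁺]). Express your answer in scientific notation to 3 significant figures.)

[H⁺] = 10^(−pH) = 10^(−1.65) = 2.239e-02 M. For HA ⇌ H⁺ + A⁻, Ka = [H⁺][A⁻]/[HA] = [H⁺]² / ([HA]₀ − [H⁺]) = (2.239e-02)² / (0.101 − 2.239e-02) = 6.38e-03.

K_a = 6.38e-03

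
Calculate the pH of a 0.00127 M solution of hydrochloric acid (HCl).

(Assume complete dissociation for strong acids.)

[H⁺] = 0.00127 M for strong acid. pH = -log[H⁺] = -log(0.00127)

pH = 2.90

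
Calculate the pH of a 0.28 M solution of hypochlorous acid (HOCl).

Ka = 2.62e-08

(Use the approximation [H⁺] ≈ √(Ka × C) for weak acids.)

[H⁺] = √(Ka × C) = √(2.62e-08 × 0.28) = 8.5650e-05. pH = -log(8.5650e-05)

pH = 4.07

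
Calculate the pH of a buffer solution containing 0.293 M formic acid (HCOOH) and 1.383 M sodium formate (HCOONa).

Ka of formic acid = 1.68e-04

pKa = -log(1.68e-04) = 3.77. pH = pKa + log([A⁻]/[HA]) = 3.77 + log(1.383/0.293)

pH = 4.45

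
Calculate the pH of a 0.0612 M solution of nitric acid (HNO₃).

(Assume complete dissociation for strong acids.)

[H⁺] = 0.0612 M for strong acid. pH = -log[H⁺] = -log(0.0612)

pH = 1.21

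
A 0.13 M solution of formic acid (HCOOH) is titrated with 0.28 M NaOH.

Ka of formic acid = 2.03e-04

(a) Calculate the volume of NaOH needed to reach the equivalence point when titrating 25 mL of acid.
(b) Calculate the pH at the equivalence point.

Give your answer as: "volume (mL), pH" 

moles acid = 0.13 × 25/1000 = 0.00325 mol; V_base = moles/0.28 × 1000 = 11.6 mL. At equivalence only the conjugate base is present: [A⁻] = 0.00325/0.037 = 8.8780e-02 M. Kb = Kw/Ka = 4.93e-11; [OH⁻] = √(Kb × [A⁻]) = 2.0913e-06; pOH = 5.68; pH = 14 - pOH = 8.32.

V = 11.6 mL, pH = 8.32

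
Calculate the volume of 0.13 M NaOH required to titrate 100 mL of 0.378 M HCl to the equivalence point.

At equivalence: moles acid = moles base. moles HCl = 0.378 × 100/1000 = 0.0378 mol. V_base = moles / 0.13 × 1000 = 290.8 mL.

V_{base} = 290.8 mL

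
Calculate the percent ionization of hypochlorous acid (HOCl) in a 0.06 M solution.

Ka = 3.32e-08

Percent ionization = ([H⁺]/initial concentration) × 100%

Using Ka equilibrium: x² + Ka×x - Ka×C = 0. Solving: [H⁺] = 4.4615e-05. Percent = (4.4615e-05/0.06) × 100

Percent ionization = 0.0744%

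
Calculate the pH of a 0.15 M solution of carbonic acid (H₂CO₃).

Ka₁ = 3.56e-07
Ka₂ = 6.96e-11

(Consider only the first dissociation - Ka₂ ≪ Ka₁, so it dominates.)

First dissociation dominates. From Ka₁ = [H⁺][HA⁻]/[H₂A], x² + Ka₁·x − Ka₁·C = 0 with C = 0.15 M and Ka₁ = 3.56e-07. Solving: [H⁺] = (−Ka₁ + √(Ka₁² + 4·Ka₁·C)) / 2 = 2.3091e-04 M. pH = -log(2.3091e-04) = 3.64.

pH = 3.64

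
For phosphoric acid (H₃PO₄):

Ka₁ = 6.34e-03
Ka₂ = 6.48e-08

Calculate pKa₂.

pKa₂ = -log(Ka₂) = -log(6.48e-08) = 7.19.

pK_{a2} = 7.19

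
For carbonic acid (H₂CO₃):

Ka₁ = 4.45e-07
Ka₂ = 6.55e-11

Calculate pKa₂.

pKa₂ = -log(Ka₂) = -log(6.55e-11) = 10.18.

pK_{a2} = 10.18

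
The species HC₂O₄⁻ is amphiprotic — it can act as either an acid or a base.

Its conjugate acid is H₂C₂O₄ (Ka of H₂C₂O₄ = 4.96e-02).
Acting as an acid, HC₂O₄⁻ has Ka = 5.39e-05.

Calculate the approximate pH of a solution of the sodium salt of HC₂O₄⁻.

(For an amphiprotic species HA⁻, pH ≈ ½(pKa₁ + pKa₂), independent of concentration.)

pKa₁ = -log(4.96e-02) = 1.30; pKa₂ = -log(5.39e-05) = 4.27. For an amphiprotic species, pH ≈ ½(pKa₁ + pKa₂) = ½(1.30 + 4.27) = 2.79.

pH = 2.79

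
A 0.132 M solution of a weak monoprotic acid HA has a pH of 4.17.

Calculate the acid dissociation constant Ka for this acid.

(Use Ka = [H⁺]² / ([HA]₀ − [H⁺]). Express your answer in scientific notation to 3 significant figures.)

[H⁺] = 10^(−pH) = 10^(−4.17) = 6.761e-05 M. For HA ⇌ H⁺ + A⁻, Ka = [H⁺][A⁻]/[HA] = [H⁺]² / ([HA]₀ − [H⁺]) = (6.761e-05)² / (0.132 − 6.761e-05) = 3.46e-08.

K_a = 3.46e-08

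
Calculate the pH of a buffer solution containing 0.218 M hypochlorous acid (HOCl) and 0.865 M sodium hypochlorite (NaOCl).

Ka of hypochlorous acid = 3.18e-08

pKa = -log(3.18e-08) = 7.50. pH = pKa + log([A⁻]/[HA]) = 7.50 + log(0.865/0.218)

pH = 8.10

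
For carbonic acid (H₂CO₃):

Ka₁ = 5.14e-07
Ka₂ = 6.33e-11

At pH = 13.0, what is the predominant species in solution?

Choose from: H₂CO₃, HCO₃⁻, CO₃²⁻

pKa₁ = 6.29, pKa₂ = 10.20. For a polyprotic acid the predominant species crosses at each pKa: below pKa_n the protonated form dominates, above it the deprotonated form does. At pH = 13.0, the predominant species is CO₃²⁻.

CO₃²⁻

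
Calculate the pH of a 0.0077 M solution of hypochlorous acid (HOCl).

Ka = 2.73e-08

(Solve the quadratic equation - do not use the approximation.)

x² + Ka×x - Ka×C = 0. Using quadratic formula: [H⁺] = 1.4485e-05

pH = 4.84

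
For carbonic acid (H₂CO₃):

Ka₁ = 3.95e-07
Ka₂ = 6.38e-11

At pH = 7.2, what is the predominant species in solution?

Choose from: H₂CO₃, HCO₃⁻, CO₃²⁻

pKa₁ = 6.40, pKa₂ = 10.20. For a polyprotic acid the predominant species crosses at each pKa: below pKa_n the protonated form dominates, above it the deprotonated form does. At pH = 7.2, the predominant species is HCO₃⁻.

HCO₃⁻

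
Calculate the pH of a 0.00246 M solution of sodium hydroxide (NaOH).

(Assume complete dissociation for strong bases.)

[OH⁻] = 0.00246 M for strong base. pOH = -log[OH⁻] = 2.61, pH = 14 - pOH

pH = 11.39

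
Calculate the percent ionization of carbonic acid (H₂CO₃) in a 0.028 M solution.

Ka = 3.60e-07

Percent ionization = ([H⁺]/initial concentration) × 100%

Using Ka equilibrium: x² + Ka×x - Ka×C = 0. Solving: [H⁺] = 1.0022e-04. Percent = (1.0022e-04/0.028) × 100

Percent ionization = 0.358%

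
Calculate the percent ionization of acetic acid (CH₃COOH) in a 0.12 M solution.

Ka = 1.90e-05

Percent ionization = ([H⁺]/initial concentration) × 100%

Using Ka equilibrium: x² + Ka×x - Ka×C = 0. Solving: [H⁺] = 1.5005e-03. Percent = (1.5005e-03/0.12) × 100

Percent ionization = 1.25%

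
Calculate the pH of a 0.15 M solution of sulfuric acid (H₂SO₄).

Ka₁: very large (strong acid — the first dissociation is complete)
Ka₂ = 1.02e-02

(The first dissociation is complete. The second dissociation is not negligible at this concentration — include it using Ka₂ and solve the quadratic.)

First dissociation is complete: [H⁺]₀ = [HSO₄⁻]₀ = C = 0.15 M. Second dissociation HSO₄⁻ ⇌ H⁺ + SO₄²⁻: let x = [SO₄²⁻]. Ka₂ = (C + x)·x / (C − x) = 1.02e-02 → x² + (C + Ka₂)·x − Ka₂·C = 0 → x² + 0.16020·x − 1.530e-03 = 0. x = (−0.16020 + √(0.16020² + 4 × 1.530e-03)) / 2 = 9.0404e-03 M. [H⁺] = C + x = 0.15 + 9.0404e-03 = 1.5904e-01 M. pH = -log(1.5904e-01) = 0.80.

pH = 0.80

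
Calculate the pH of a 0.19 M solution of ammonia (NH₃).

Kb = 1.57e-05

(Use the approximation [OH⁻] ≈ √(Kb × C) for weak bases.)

[OH⁻] = √(Kb × C) = √(1.57e-05 × 0.19) = 1.7271e-03. pOH = 2.76, pH = 14 - pOH

pH = 11.24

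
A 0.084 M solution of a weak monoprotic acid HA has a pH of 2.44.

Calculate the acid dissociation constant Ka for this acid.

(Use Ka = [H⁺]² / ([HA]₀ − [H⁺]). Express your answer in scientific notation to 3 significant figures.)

[H⁺] = 10^(−pH) = 10^(−2.44) = 3.631e-03 M. For HA ⇌ H⁺ + A⁻, Ka = [H⁺][A⁻]/[HA] = [H⁺]² / ([HA]₀ − [H⁺]) = (3.631e-03)² / (0.084 − 3.631e-03) = 1.64e-04.

K_a = 1.64e-04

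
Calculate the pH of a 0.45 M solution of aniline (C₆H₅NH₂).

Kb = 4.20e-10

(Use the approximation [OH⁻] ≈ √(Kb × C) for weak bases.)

[OH⁻] = √(Kb × C) = √(4.20e-10 × 0.45) = 1.3748e-05. pOH = 4.86, pH = 14 - pOH

pH = 9.14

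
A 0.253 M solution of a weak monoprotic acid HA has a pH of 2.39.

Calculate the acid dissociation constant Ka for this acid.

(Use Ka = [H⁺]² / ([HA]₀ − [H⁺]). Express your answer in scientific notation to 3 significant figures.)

[H⁺] = 10^(−pH) = 10^(−2.39) = 4.074e-03 M. For HA ⇌ H⁺ + A⁻, Ka = [H⁺][A⁻]/[HA] = [H⁺]² / ([HA]₀ − [H⁺]) = (4.074e-03)² / (0.253 − 4.074e-03) = 6.67e-05.

K_a = 6.67e-05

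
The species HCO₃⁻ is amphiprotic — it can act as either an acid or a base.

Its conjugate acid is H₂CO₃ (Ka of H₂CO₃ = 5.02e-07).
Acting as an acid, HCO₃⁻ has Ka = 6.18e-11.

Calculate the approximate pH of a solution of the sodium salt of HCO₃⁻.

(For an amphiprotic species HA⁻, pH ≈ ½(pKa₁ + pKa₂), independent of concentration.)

pKa₁ = -log(5.02e-07) = 6.30; pKa₂ = -log(6.18e-11) = 10.21. For an amphiprotic species, pH ≈ ½(pKa₁ + pKa₂) = ½(6.30 + 10.21) = 8.25.

pH = 8.25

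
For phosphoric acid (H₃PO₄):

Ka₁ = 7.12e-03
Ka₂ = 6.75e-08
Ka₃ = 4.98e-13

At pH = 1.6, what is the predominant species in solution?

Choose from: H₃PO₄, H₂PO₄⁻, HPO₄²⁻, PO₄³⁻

pKa₁ = 2.15, pKa₂ = 7.17, pKa₃ = 12.30. For a polyprotic acid the predominant species crosses at each pKa: below pKa_n the protonated form dominates, above it the deprotonated form does. At pH = 1.6, the predominant species is H₃PO₄.

H₃PO₄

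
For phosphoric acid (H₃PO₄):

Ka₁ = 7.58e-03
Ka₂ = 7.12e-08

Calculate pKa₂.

pKa₂ = -log(Ka₂) = -log(7.12e-08) = 7.15.

pK_{a2} = 7.15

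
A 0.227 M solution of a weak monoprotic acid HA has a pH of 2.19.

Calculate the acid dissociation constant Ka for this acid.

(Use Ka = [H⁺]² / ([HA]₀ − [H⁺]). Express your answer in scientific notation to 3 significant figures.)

[H⁺] = 10^(−pH) = 10^(−2.19) = 6.457e-03 M. For HA ⇌ H⁺ + A⁻, Ka = [H⁺][A⁻]/[HA] = [H⁺]² / ([HA]₀ − [H⁺]) = (6.457e-03)² / (0.227 − 6.457e-03) = 1.89e-04.

K_a = 1.89e-04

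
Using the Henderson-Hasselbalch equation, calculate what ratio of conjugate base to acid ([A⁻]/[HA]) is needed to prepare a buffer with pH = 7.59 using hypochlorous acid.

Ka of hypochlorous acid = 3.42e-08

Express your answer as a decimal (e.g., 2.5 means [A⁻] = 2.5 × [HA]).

pKa = -log(3.42e-08) = 7.4660. pH = pKa + log([A⁻]/[HA]), so log([A⁻]/[HA]) = pH − pKa = 7.59 − 7.4660 = 0.1240. [A⁻]/[HA] = 10^(0.1240) = 1.33

[A⁻]/[HA] = 1.33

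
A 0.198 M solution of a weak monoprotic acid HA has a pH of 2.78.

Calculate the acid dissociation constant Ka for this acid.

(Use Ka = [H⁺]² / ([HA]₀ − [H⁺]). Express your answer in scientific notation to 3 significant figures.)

[H⁺] = 10^(−pH) = 10^(−2.78) = 1.660e-03 M. For HA ⇌ H⁺ + A⁻, Ka = [H⁺][A⁻]/[HA] = [H⁺]² / ([HA]₀ − [H⁺]) = (1.660e-03)² / (0.198 − 1.660e-03) = 1.40e-05.

K_a = 1.40e-05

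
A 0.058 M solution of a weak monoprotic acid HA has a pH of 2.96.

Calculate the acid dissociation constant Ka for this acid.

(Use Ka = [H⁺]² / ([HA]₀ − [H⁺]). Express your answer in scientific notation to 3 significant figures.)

[H⁺] = 10^(−pH) = 10^(−2.96) = 1.096e-03 M. For HA ⇌ H⁺ + A⁻, Ka = [H⁺][A⁻]/[HA] = [H⁺]² / ([HA]₀ − [H⁺]) = (1.096e-03)² / (0.058 − 1.096e-03) = 2.11e-05.

K_a = 2.11e-05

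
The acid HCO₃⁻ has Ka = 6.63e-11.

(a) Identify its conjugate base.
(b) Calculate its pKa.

(a) The conjugate base is formed by removing one H⁺ from HCO₃⁻, giving CO₃²⁻. (b) pKa = -log(Ka) = -log(6.63e-11) = 10.18.

Conjugate base: CO₃²⁻; pK_a = 10.18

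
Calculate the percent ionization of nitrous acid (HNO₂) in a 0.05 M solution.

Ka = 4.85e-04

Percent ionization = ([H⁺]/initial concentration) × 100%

Using Ka equilibrium: x² + Ka×x - Ka×C = 0. Solving: [H⁺] = 4.6879e-03. Percent = (4.6879e-03/0.05) × 100

Percent ionization = 9.38%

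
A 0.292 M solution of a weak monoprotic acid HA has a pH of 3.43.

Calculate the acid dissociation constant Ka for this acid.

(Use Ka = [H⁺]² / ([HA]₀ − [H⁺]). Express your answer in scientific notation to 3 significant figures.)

[H⁺] = 10^(−pH) = 10^(−3.43) = 3.715e-04 M. For HA ⇌ H⁺ + A⁻, Ka = [H⁺][A⁻]/[HA] = [H⁺]² / ([HA]₀ − [H⁺]) = (3.715e-04)² / (0.292 − 3.715e-04) = 4.73e-07.

K_a = 4.73e-07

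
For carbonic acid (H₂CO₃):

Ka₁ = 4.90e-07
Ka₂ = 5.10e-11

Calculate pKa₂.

pKa₂ = -log(Ka₂) = -log(5.10e-11) = 10.29.

pK_{a2} = 10.29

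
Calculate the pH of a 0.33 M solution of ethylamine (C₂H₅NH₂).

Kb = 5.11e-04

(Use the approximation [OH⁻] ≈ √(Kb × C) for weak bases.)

[OH⁻] = √(Kb × C) = √(5.11e-04 × 0.33) = 1.2986e-02. pOH = 1.89, pH = 14 - pOH

pH = 12.11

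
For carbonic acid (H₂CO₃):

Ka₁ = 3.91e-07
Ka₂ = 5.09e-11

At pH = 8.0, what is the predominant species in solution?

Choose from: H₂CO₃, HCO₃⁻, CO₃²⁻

pKa₁ = 6.41, pKa₂ = 10.29. For a polyprotic acid the predominant species crosses at each pKa: below pKa_n the protonated form dominates, above it the deprotonated form does. At pH = 8.0, the predominant species is HCO₃⁻.

HCO₃⁻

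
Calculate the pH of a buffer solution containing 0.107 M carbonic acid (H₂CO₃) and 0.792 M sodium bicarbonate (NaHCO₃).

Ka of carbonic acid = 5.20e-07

pKa = -log(5.20e-07) = 6.28. pH = pKa + log([A⁻]/[HA]) = 6.28 + log(0.792/0.107)

pH = 7.15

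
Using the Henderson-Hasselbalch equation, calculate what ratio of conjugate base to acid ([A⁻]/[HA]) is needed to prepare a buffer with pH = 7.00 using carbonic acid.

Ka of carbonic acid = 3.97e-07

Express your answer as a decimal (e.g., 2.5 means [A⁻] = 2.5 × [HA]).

pKa = -log(3.97e-07) = 6.4012. pH = pKa + log([A⁻]/[HA]), so log([A⁻]/[HA]) = pH − pKa = 7.00 − 6.4012 = 0.5988. [A⁻]/[HA] = 10^(0.5988) = 3.97

[A⁻]/[HA] = 3.97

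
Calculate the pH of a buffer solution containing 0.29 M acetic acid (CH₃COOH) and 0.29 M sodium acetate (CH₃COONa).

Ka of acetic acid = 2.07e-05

pKa = -log(2.07e-05) = 4.68. pH = pKa + log([A⁻]/[HA]) = 4.68 + log(0.29/0.29)

pH = 4.68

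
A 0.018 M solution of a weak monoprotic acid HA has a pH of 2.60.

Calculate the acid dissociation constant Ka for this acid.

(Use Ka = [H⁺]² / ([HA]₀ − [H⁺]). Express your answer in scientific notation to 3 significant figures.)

[H⁺] = 10^(−pH) = 10^(−2.60) = 2.512e-03 M. For HA ⇌ H⁺ + A⁻, Ka = [H⁺][A⁻]/[HA] = [H⁺]² / ([HA]₀ − [H⁺]) = (2.512e-03)² / (0.018 − 2.512e-03) = 4.07e-04.

K_a = 4.07e-04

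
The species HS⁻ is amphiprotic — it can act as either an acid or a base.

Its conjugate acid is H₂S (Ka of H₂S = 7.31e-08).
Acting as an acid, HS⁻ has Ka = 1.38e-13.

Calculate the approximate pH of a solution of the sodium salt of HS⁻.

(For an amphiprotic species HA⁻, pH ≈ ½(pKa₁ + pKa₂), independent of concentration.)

pKa₁ = -log(7.31e-08) = 7.14; pKa₂ = -log(1.38e-13) = 12.86. For an amphiprotic species, pH ≈ ½(pKa₁ + pKa₂) = ½(7.14 + 12.86) = 10.00.

pH = 10.00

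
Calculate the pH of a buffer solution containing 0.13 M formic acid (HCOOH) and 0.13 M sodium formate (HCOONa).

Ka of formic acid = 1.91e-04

pKa = -log(1.91e-04) = 3.72. pH = pKa + log([A⁻]/[HA]) = 3.72 + log(0.13/0.13)

pH = 3.72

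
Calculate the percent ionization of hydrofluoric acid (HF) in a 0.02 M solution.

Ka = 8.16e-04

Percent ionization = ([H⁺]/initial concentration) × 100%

Using Ka equilibrium: x² + Ka×x - Ka×C = 0. Solving: [H⁺] = 3.6524e-03. Percent = (3.6524e-03/0.02) × 100

Percent ionization = 18.3%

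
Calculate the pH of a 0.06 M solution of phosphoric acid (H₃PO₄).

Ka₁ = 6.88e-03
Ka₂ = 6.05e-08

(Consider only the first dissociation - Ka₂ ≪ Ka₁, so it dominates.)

First dissociation dominates. From Ka₁ = [H⁺][HA⁻]/[H₂A], x² + Ka₁·x − Ka₁·C = 0 with C = 0.06 M and Ka₁ = 6.88e-03. Solving: [H⁺] = (−Ka₁ + √(Ka₁² + 4·Ka₁·C)) / 2 = 1.7167e-02 M. pH = -log(1.7167e-02) = 1.77.

pH = 1.77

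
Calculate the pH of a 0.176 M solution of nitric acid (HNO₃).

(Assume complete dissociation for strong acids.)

[H⁺] = 0.176 M for strong acid. pH = -log[H⁺] = -log(0.176)

pH = 0.75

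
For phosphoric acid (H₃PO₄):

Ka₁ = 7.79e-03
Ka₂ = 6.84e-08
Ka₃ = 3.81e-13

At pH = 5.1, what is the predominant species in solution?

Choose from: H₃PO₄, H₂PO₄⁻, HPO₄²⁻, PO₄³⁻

pKa₁ = 2.11, pKa₂ = 7.16, pKa₃ = 12.42. For a polyprotic acid the predominant species crosses at each pKa: below pKa_n the protonated form dominates, above it the deprotonated form does. At pH = 5.1, the predominant species is H₂PO₄⁻.

H₂PO₄⁻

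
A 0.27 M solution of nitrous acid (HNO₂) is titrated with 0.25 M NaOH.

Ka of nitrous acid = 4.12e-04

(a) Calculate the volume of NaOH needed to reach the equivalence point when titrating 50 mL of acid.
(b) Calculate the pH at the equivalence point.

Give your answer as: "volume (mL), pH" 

moles acid = 0.27 × 50/1000 = 0.0135 mol; V_base = moles/0.25 × 1000 = 54.0 mL. At equivalence only the conjugate base is present: [A⁻] = 0.0135/0.104 = 1.2981e-01 M. Kb = Kw/Ka = 2.43e-11; [OH⁻] = √(Kb × [A⁻]) = 1.7750e-06; pOH = 5.75; pH = 14 - pOH = 8.25.

V = 54.0 mL, pH = 8.25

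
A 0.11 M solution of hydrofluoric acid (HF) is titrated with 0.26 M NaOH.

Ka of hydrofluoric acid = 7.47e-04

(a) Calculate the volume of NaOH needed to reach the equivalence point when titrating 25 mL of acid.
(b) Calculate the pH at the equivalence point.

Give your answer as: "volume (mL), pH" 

moles acid = 0.11 × 25/1000 = 0.00275 mol; V_base = moles/0.26 × 1000 = 10.6 mL. At equivalence only the conjugate base is present: [A⁻] = 0.00275/0.036 = 7.7297e-02 M. Kb = Kw/Ka = 1.34e-11; [OH⁻] = √(Kb × [A⁻]) = 1.0172e-06; pOH = 5.99; pH = 14 - pOH = 8.01.

V = 10.6 mL, pH = 8.01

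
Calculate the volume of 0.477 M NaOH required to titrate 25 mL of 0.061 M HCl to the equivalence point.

At equivalence: moles acid = moles base. moles HCl = 0.061 × 25/1000 = 0.001525 mol. V_base = moles / 0.477 × 1000 = 3.2 mL.

V_{base} = 3.2 mL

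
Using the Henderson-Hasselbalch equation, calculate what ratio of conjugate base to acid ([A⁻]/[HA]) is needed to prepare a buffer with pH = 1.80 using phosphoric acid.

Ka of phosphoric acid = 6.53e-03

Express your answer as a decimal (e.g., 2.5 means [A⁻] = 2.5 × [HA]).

pKa = -log(6.53e-03) = 2.1851. pH = pKa + log([A⁻]/[HA]), so log([A⁻]/[HA]) = pH − pKa = 1.80 − 2.1851 = -0.3851. [A⁻]/[HA] = 10^(-0.3851) = 0.412

[A⁻]/[HA] = 0.412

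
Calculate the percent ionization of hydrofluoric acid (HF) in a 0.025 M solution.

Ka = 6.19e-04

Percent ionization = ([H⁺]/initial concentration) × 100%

Using Ka equilibrium: x² + Ka×x - Ka×C = 0. Solving: [H⁺] = 3.6365e-03. Percent = (3.6365e-03/0.025) × 100

Percent ionization = 14.5%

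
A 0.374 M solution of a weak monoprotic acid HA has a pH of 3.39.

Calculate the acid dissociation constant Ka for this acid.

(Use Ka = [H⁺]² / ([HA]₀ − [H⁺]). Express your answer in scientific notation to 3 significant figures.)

[H⁺] = 10^(−pH) = 10^(−3.39) = 4.074e-04 M. For HA ⇌ H⁺ + A⁻, Ka = [H⁺][A⁻]/[HA] = [H⁺]² / ([HA]₀ − [H⁺]) = (4.074e-04)² / (0.374 − 4.074e-04) = 4.44e-07.

K_a = 4.44e-07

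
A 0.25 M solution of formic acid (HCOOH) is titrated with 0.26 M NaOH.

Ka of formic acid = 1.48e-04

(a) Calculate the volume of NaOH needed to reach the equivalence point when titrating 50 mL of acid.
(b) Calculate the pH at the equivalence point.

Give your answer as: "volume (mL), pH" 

moles acid = 0.25 × 50/1000 = 0.0125 mol; V_base = moles/0.26 × 1000 = 48.1 mL. At equivalence only the conjugate base is present: [A⁻] = 0.0125/0.098 = 1.2745e-01 M. Kb = Kw/Ka = 6.76e-11; [OH⁻] = √(Kb × [A⁻]) = 2.9345e-06; pOH = 5.53; pH = 14 - pOH = 8.47.

V = 48.1 mL, pH = 8.47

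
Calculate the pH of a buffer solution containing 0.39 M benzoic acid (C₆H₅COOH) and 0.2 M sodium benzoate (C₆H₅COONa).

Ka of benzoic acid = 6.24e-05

pKa = -log(6.24e-05) = 4.20. pH = pKa + log([A⁻]/[HA]) = 4.20 + log(0.2/0.39)

pH = 3.91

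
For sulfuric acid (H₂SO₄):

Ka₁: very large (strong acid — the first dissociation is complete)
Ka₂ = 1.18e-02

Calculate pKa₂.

pKa₂ = -log(Ka₂) = -log(1.18e-02) = 1.93.

pK_{a2} = 1.93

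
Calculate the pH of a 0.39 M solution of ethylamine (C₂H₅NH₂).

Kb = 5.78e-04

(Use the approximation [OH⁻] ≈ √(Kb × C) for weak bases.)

[OH⁻] = √(Kb × C) = √(5.78e-04 × 0.39) = 1.5014e-02. pOH = 1.82, pH = 14 - pOH

pH = 12.18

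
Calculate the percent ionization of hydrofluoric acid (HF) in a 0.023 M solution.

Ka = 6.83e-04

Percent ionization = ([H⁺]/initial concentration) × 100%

Using Ka equilibrium: x² + Ka×x - Ka×C = 0. Solving: [H⁺] = 3.6366e-03. Percent = (3.6366e-03/0.023) × 100

Percent ionization = 15.8%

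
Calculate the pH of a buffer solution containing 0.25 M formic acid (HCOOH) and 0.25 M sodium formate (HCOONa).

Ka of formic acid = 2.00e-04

pKa = -log(2.00e-04) = 3.70. pH = pKa + log([A⁻]/[HA]) = 3.70 + log(0.25/0.25)

pH = 3.70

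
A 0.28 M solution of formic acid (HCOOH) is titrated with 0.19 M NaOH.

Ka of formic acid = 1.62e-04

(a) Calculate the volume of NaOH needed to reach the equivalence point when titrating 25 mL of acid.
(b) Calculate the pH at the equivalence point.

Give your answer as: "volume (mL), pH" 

moles acid = 0.28 × 25/1000 = 0.007 mol; V_base = moles/0.19 × 1000 = 36.8 mL. At equivalence only the conjugate base is present: [A⁻] = 0.007/0.062 = 1.1319e-01 M. Kb = Kw/Ka = 6.17e-11; [OH⁻] = √(Kb × [A⁻]) = 2.6433e-06; pOH = 5.58; pH = 14 - pOH = 8.42.

V = 36.8 mL, pH = 8.42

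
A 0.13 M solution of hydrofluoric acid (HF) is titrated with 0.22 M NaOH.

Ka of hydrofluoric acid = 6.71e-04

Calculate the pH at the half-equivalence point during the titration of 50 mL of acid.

At half-equivalence [HA] = [A⁻], so Henderson-Hasselbalch gives pH = pKa = -log(6.71e-04) = 3.17.

pH = pKa = 3.17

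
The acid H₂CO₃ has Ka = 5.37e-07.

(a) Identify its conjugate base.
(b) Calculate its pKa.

(a) The conjugate base is formed by removing one H⁺ from H₂CO₃, giving HCO₃⁻. (b) pKa = -log(Ka) = -log(5.37e-07) = 6.27.

Conjugate base: HCO₃⁻; pK_a = 6.27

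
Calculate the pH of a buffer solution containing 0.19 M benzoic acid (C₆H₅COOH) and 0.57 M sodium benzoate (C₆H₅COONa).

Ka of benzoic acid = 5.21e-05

pKa = -log(5.21e-05) = 4.28. pH = pKa + log([A⁻]/[HA]) = 4.28 + log(0.57/0.19)

pH = 4.76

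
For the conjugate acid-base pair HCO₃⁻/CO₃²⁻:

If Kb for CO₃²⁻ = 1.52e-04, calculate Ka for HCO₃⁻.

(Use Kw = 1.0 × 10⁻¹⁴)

For a conjugate pair Ka × Kb = Kw, so Ka = Kw/Kb = 1.0 × 10⁻¹⁴ / 1.52e-04 = 6.58e-11.

K_a = 6.58e-11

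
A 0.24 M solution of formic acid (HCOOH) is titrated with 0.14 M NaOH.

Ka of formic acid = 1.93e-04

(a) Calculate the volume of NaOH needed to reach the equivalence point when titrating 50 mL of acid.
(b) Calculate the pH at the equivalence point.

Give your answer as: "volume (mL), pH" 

moles acid = 0.24 × 50/1000 = 0.012 mol; V_base = moles/0.14 × 1000 = 85.7 mL. At equivalence only the conjugate base is present: [A⁻] = 0.012/0.136 = 8.8421e-02 M. Kb = Kw/Ka = 5.18e-11; [OH⁻] = √(Kb × [A⁻]) = 2.1404e-06; pOH = 5.67; pH = 14 - pOH = 8.33.

V = 85.7 mL, pH = 8.33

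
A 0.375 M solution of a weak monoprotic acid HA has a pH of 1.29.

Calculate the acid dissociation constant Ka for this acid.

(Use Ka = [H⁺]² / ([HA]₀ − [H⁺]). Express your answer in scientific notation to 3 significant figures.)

[H⁺] = 10^(−pH) = 10^(−1.29) = 5.129e-02 M. For HA ⇌ H⁺ + A⁻, Ka = [H⁺][A⁻]/[HA] = [H⁺]² / ([HA]₀ − [H⁺]) = (5.129e-02)² / (0.375 − 5.129e-02) = 8.13e-03.

K_a = 8.13e-03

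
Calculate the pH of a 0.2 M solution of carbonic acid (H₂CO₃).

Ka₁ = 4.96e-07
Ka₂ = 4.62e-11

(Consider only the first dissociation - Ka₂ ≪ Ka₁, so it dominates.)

First dissociation dominates. From Ka₁ = [H⁺][HA⁻]/[H₂A], x² + Ka₁·x − Ka₁·C = 0 with C = 0.2 M and Ka₁ = 4.96e-07. Solving: [H⁺] = (−Ka₁ + √(Ka₁² + 4·Ka₁·C)) / 2 = 3.1471e-04 M. pH = -log(3.1471e-04) = 3.50.

pH = 3.50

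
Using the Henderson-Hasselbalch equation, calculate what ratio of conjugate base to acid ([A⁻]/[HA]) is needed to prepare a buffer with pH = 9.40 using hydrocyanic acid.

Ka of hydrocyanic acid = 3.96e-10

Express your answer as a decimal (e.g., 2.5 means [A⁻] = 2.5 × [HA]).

pKa = -log(3.96e-10) = 9.4023. pH = pKa + log([A⁻]/[HA]), so log([A⁻]/[HA]) = pH − pKa = 9.40 − 9.4023 = -0.0023. [A⁻]/[HA] = 10^(-0.0023) = 0.995

[A⁻]/[HA] = 0.995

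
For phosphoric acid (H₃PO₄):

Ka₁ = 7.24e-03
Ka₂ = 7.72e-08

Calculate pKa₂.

pKa₂ = -log(Ka₂) = -log(7.72e-08) = 7.11.

pK_{a2} = 7.11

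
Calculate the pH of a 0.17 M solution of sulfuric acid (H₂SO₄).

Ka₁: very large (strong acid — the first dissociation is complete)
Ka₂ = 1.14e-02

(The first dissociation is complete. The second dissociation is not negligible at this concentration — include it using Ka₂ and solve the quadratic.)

First dissociation is complete: [H⁺]₀ = [HSO₄⁻]₀ = C = 0.17 M. Second dissociation HSO₄⁻ ⇌ H⁺ + SO₄²⁻: let x = [SO₄²⁻]. Ka₂ = (C + x)·x / (C − x) = 1.14e-02 → x² + (C + Ka₂)·x − Ka₂·C = 0 → x² + 0.18140·x − 1.938e-03 = 0. x = (−0.18140 + √(0.18140² + 4 × 1.938e-03)) / 2 = 1.0119e-02 M. [H⁺] = C + x = 0.17 + 1.0119e-02 = 1.8012e-01 M. pH = -log(1.8012e-01) = 0.74.

pH = 0.74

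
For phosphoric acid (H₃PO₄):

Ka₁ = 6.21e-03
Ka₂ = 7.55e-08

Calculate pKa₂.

pKa₂ = -log(Ka₂) = -log(7.55e-08) = 7.12.

pK_{a2} = 7.12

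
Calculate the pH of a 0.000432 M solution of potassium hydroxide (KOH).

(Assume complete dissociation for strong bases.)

[OH⁻] = 0.000432 M for strong base. pOH = -log[OH⁻] = 3.36, pH = 14 - pOH

pH = 10.64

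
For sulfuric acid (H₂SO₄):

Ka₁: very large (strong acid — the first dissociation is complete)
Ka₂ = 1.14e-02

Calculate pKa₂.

pKa₂ = -log(Ka₂) = -log(1.14e-02) = 1.94.

pK_{a2} = 1.94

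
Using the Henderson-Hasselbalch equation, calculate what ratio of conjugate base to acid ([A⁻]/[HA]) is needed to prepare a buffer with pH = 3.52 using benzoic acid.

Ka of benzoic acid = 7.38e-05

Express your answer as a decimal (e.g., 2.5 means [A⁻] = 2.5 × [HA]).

pKa = -log(7.38e-05) = 4.1319. pH = pKa + log([A⁻]/[HA]), so log([A⁻]/[HA]) = pH − pKa = 3.52 − 4.1319 = -0.6119. [A⁻]/[HA] = 10^(-0.6119) = 0.244

[A⁻]/[HA] = 0.244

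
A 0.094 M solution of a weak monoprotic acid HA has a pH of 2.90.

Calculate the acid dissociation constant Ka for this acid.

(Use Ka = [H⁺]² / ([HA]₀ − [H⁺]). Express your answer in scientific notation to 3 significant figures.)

[H⁺] = 10^(−pH) = 10^(−2.90) = 1.259e-03 M. For HA ⇌ H⁺ + A⁻, Ka = [H⁺][A⁻]/[HA] = [H⁺]² / ([HA]₀ − [H⁺]) = (1.259e-03)² / (0.094 − 1.259e-03) = 1.71e-05.

K_a = 1.71e-05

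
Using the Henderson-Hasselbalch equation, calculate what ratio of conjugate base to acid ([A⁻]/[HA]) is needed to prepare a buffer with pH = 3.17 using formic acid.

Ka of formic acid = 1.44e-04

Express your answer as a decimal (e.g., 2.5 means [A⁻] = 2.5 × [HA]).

pKa = -log(1.44e-04) = 3.8416. pH = pKa + log([A⁻]/[HA]), so log([A⁻]/[HA]) = pH − pKa = 3.17 − 3.8416 = -0.6716. [A⁻]/[HA] = 10^(-0.6716) = 0.213

[A⁻]/[HA] = 0.213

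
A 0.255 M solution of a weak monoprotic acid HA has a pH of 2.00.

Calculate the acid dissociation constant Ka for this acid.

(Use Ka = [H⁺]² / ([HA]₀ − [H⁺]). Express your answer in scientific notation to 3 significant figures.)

[H⁺] = 10^(−pH) = 10^(−2.00) = 1.000e-02 M. For HA ⇌ H⁺ + A⁻, Ka = [H⁺][A⁻]/[HA] = [H⁺]² / ([HA]₀ − [H⁺]) = (1.000e-02)² / (0.255 − 1.000e-02) = 4.08e-04.

K_a = 4.08e-04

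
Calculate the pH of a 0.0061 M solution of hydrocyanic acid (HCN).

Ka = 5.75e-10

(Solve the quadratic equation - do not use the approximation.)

x² + Ka×x - Ka×C = 0. Using quadratic formula: [H⁺] = 1.8725e-06

pH = 5.73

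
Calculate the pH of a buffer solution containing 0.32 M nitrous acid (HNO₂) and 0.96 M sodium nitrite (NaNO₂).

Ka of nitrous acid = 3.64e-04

pKa = -log(3.64e-04) = 3.44. pH = pKa + log([A⁻]/[HA]) = 3.44 + log(0.96/0.32)

pH = 3.92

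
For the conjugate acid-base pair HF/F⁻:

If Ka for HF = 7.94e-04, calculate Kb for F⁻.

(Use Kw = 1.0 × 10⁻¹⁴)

For a conjugate pair Ka × Kb = Kw, so Kb = Kw/Ka = 1.0 × 10⁻¹⁴ / 7.94e-04 = 1.26e-11.

K_b = 1.26e-11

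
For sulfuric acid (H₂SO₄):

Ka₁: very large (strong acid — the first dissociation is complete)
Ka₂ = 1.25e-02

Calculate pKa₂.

pKa₂ = -log(Ka₂) = -log(1.25e-02) = 1.90.

pK_{a2} = 1.90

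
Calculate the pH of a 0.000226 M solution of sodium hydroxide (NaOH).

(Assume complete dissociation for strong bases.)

[OH⁻] = 0.000226 M for strong base. pOH = -log[OH⁻] = 3.65, pH = 14 - pOH

pH = 10.35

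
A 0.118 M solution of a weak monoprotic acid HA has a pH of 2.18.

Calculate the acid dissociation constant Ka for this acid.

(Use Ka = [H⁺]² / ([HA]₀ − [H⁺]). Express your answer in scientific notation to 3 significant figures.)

[H⁺] = 10^(−pH) = 10^(−2.18) = 6.607e-03 M. For HA ⇌ H⁺ + A⁻, Ka = [H⁺][A⁻]/[HA] = [H⁺]² / ([HA]₀ − [H⁺]) = (6.607e-03)² / (0.118 − 6.607e-03) = 3.92e-04.

K_a = 3.92e-04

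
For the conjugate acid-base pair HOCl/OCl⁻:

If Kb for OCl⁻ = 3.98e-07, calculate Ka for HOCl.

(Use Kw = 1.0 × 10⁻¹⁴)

For a conjugate pair Ka × Kb = Kw, so Ka = Kw/Kb = 1.0 × 10⁻¹⁴ / 3.98e-07 = 2.51e-08.

K_a = 2.51e-08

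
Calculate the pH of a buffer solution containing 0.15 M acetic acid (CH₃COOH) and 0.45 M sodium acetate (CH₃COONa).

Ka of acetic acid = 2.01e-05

pKa = -log(2.01e-05) = 4.70. pH = pKa + log([A⁻]/[HA]) = 4.70 + log(0.45/0.15)

pH = 5.17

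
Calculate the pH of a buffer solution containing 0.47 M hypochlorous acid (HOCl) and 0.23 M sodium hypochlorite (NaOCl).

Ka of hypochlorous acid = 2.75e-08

pKa = -log(2.75e-08) = 7.56. pH = pKa + log([A⁻]/[HA]) = 7.56 + log(0.23/0.47)

pH = 7.25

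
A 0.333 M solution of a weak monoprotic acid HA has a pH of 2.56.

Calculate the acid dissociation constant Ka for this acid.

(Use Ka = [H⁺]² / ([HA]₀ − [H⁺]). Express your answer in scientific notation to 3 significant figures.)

[H⁺] = 10^(−pH) = 10^(−2.56) = 2.754e-03 M. For HA ⇌ H⁺ + A⁻, Ka = [H⁺][A⁻]/[HA] = [H⁺]² / ([HA]₀ − [H⁺]) = (2.754e-03)² / (0.333 − 2.754e-03) = 2.30e-05.

K_a = 2.30e-05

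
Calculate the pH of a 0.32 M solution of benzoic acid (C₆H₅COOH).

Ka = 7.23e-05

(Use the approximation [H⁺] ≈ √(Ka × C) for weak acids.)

[H⁺] = √(Ka × C) = √(7.23e-05 × 0.32) = 4.8100e-03. pH = -log(4.8100e-03)

pH = 2.32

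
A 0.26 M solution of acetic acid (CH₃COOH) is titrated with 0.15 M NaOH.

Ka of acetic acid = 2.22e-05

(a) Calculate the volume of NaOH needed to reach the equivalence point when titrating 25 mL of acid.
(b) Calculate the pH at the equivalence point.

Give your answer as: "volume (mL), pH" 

moles acid = 0.26 × 25/1000 = 0.0065 mol; V_base = moles/0.15 × 1000 = 43.3 mL. At equivalence only the conjugate base is present: [A⁻] = 0.0065/0.068 = 9.5122e-02 M. Kb = Kw/Ka = 4.50e-10; [OH⁻] = √(Kb × [A⁻]) = 6.5458e-06; pOH = 5.18; pH = 14 - pOH = 8.82.

V = 43.3 mL, pH = 8.82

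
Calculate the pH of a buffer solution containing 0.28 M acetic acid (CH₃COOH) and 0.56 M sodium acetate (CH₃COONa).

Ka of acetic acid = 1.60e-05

pKa = -log(1.60e-05) = 4.80. pH = pKa + log([A⁻]/[HA]) = 4.80 + log(0.56/0.28)

pH = 5.10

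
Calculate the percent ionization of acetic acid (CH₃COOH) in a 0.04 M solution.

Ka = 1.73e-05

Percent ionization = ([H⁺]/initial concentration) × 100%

Using Ka equilibrium: x² + Ka×x - Ka×C = 0. Solving: [H⁺] = 8.2326e-04. Percent = (8.2326e-04/0.04) × 100

Percent ionization = 2.06%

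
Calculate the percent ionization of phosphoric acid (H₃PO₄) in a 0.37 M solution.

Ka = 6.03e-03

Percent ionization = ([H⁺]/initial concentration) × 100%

Using Ka equilibrium: x² + Ka×x - Ka×C = 0. Solving: [H⁺] = 4.4316e-02. Percent = (4.4316e-02/0.37) × 100

Percent ionization = 12%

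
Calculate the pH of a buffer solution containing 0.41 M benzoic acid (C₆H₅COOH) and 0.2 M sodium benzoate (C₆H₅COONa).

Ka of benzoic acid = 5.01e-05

pKa = -log(5.01e-05) = 4.30. pH = pKa + log([A⁻]/[HA]) = 4.30 + log(0.2/0.41)

pH = 3.99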